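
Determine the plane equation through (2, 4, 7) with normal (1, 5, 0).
d = n·P = (1)(2) + (5)(4) + (0)(7) = 22
Plane: x + 5y = 22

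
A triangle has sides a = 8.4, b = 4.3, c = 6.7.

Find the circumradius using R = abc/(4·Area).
s = (a+b+c)/2 = 9.7
Area = √(s(s-a)(s-b)(s-c)) = √(9.7·1.3·5.4·3) = 14.2927
R = abc/(4·Area) = (8.4·4.3·6.7)/(4·14.2927) = 242.004/57.1708 = 4.233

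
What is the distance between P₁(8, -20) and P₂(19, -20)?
Using the distance formula: d = sqrt((x₂-x₁)² + (y₂-y₁)²)
dx = 19 - 8 = 11
dy = (-20) - (-20) = 0
d = sqrt(11² + 0²) = sqrt(121 + 0) = sqrt(121) = 11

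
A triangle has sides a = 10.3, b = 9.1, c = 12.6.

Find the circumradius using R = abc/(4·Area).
s = (a+b+c)/2 = 16
Area = √(s(s-a)(s-b)(s-c)) = √(16·5.7·6.9·3.4) = 46.2553
R = abc/(4·Area) = (10.3·9.1·12.6)/(4·46.2553) = 1180.998/185.0212 = 6.383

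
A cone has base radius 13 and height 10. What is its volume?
Volume = (1/3) * pi * r² * h
Volume = (1/3) * pi * 13² * 10
Volume = (1/3) * pi * 169 * 10
Volume = (1/3) * pi * 1690
Volume = 1769.76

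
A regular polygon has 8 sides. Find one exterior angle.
Exterior angle of a regular n-gon = 360/n
Exterior angle = 360/8
Exterior angle = 45 degrees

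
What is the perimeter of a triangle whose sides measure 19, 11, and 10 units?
Perimeter = sum of all sides
Perimeter = 19 + 11 + 10
Perimeter = 40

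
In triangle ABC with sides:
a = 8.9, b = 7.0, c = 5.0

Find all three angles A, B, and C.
By the law of cosines:
cos(A) = (b² + c² - a²)/(2bc) = -0.074429  →  A = 94.27°
cos(B) = (a² + c² - b²)/(2ac) = 0.620337  →  B = 51.66°
cos(C) = (a² + b² - c²)/(2ab) = 0.828331  →  C = 34.07°
Check: A + B + C = 180.0° ✓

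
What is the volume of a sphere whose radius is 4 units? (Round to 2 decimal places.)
Volume = (4/3) * pi * r³
Volume = (4/3) * pi * 4³
Volume = (4/3) * pi * 64
Volume = 268.08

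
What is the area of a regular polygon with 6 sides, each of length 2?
For a regular 6-gon with side length s = 2:
Apothem a = s / (2*tan(pi/6)) = 2 / (2*tan(pi/6)) ≈ 1.7321
Perimeter P = 6 * 2 = 12
Area = (1/2) * P * a = (1/2) * 12 * 1.7321 = 10.39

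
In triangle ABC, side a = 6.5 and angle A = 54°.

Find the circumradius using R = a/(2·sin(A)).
R = a/(2·sin(A)) = 6.5/(2·sin(54°))
R = 6.5/(2·0.809017) = 6.5/1.618034 = 4.017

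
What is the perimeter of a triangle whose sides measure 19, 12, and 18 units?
Perimeter = sum of all sides
Perimeter = 19 + 12 + 18
Perimeter = 49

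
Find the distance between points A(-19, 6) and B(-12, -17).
Using the distance formula: d = sqrt((x₂-x₁)² + (y₂-y₁)²)
dx = (-12) - (-19) = 7
dy = (-17) - 6 = -23
d = sqrt(7² + (-23)²) = sqrt(49 + 529) = sqrt(578) = 24.04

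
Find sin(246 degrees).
sin(246 degrees) = -0.9135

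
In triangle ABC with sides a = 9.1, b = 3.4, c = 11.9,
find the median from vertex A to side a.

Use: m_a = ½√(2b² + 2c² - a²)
m_a = ½√(2·3.4² + 2·11.9² - 9.1²)
m_a = ½√(23.12 + 283.22 - 82.81) = ½√223.53 = 7.475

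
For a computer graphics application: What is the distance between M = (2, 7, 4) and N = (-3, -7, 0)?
d = √[(-5)² + (-14)² + (-4)²] = √237 = 15.39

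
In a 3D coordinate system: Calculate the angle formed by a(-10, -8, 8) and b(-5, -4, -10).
a·b = 2, |a|² = 228, |b|² = 141
cos θ = 2/√32148 ≈ 0.01115
θ ≈ 89.36°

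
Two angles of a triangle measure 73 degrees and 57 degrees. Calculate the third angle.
Sum of angles in a triangle = 180 degrees
Third angle = 180 - 73 - 57
Third angle = 50 degrees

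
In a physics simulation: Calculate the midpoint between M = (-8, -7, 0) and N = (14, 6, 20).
Midpoint = ((-8+14)/2, (-7+6)/2, (0+20)/2) = (3, -0.5, 10)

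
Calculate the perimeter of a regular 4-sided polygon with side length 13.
Perimeter = number of sides * side length
Perimeter = 4 * 13
Perimeter = 52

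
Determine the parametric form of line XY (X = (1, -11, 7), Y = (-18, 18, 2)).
Direction vector d = Y - X = (-19, 29, -5)
x = 1 - 19t, y = -11 + 29t, z = 7 - 5t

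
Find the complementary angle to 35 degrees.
Complementary angles sum to 90 degrees.
Other angle = 90 - 35
Other angle = 55 degrees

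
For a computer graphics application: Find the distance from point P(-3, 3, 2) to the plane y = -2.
d = |0(-3) + 1(3) + 0(2) - (-2)| / √(0² + 1² + 0²) = 5/√1 = 5.0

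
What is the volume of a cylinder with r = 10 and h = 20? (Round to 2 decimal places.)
Volume = pi * r² * h
Volume = pi * 10² * 20
Volume = pi * 100 * 20
Volume = pi * 2000
Volume = 6283.19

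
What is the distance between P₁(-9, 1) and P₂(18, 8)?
Using the distance formula: d = sqrt((x₂-x₁)² + (y₂-y₁)²)
dx = 18 - (-9) = 27
dy = 8 - 1 = 7
d = sqrt(27² + 7²) = sqrt(729 + 49) = sqrt(778) = 27.89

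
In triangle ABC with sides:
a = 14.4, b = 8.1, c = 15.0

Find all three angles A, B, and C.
By the law of cosines:
cos(A) = (b² + c² - a²)/(2bc) = 0.342593  →  A = 69.97°
cos(B) = (a² + c² - b²)/(2ac) = 0.848958  →  B = 31.9°
cos(C) = (a² + b² - c²)/(2ab) = 0.205633  →  C = 78.13°
Check: A + B + C = 180.0° ✓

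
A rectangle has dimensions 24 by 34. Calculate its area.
Area = length * width
Area = 24 * 34
Area = 816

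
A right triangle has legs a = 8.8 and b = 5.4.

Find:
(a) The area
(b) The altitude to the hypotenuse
(a) Area = ½ab = ½·8.8·5.4 = 23.76
(b) Hypotenuse c = √(8.8² + 5.4²) = √106.6 = 10.3247
    Area = ½·c·h_c  →  h_c = 2·Area/c = 2·23.76/10.3247 = 4.603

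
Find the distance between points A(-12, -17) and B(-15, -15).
Using the distance formula: d = sqrt((x₂-x₁)² + (y₂-y₁)²)
dx = (-15) - (-12) = -3
dy = (-15) - (-17) = 2
d = sqrt((-3)² + 2²) = sqrt(9 + 4) = sqrt(13) = 3.61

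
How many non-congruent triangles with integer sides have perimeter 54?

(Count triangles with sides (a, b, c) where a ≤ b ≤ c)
With a ≤ b ≤ c and a + b + c = 54, the triangle inequality a + b > c gives c < 54/2, so c ≤ 26.
Iterate a from 1 to ⌊p/3⌋ = 18; for each a, b ranges from a to ⌊(p−a)/2⌋ with c = p − a − b, keeping only c ≥ b.
Triples: (2, 26, 26), (3, 25, 26), (4, 24, 26), …
Count = 61 triangles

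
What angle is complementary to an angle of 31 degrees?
Complementary angles sum to 90 degrees.
Other angle = 90 - 31
Other angle = 59 degrees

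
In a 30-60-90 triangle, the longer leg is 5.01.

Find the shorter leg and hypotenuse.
In a 30-60-90 triangle, sides are in ratio 1 : √3 : 2.
Long leg = short leg·√3  →  short leg = 5.01/√3 = 2.893
Hypotenuse = 2·(short leg) = 2·5.01/√3 = 5.785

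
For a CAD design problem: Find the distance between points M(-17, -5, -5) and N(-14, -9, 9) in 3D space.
d = √[(3)² + (-4)² + (14)²] = √221 = 14.87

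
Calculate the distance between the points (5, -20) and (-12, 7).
Using the distance formula: d = sqrt((x₂-x₁)² + (y₂-y₁)²)
dx = (-12) - 5 = -17
dy = 7 - (-20) = 27
d = sqrt((-17)² + 27²) = sqrt(289 + 729) = sqrt(1018) = 31.91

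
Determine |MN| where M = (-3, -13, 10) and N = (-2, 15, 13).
d = √[(1)² + (28)² + (3)²] = √794 = 28.18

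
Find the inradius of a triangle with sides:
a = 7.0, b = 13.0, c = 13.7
s = (a+b+c)/2 = (7.0+13.0+13.7)/2 = 16.85
Area = √(s(s-a)(s-b)(s-c)) = √(16.85·9.85·3.85·3.15) = 44.8646
r = Area/s = 44.8646/16.85 = 2.663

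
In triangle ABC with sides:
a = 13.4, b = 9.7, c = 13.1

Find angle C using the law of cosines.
cos(C) = (a² + b² - c²)/(2ab)
cos(C) = (13.4² + 9.7² - 13.1²)/(2·13.4·9.7) = 102.04/259.96 = 0.392522
C = arccos(0.392522) = 66.89°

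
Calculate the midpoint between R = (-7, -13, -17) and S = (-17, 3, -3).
Midpoint = ((-7-17)/2, (-13+3)/2, (-17-3)/2) = (-12, -5, -10)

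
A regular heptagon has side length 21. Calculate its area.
For a regular 7-gon with side length s = 21:
Apothem a = s / (2*tan(pi/7)) = 21 / (2*tan(pi/7)) ≈ 21.8035
Perimeter P = 7 * 21 = 147
Area = (1/2) * P * a = (1/2) * 147 * 21.8035 = 1602.56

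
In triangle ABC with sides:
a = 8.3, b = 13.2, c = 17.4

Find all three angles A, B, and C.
By the law of cosines:
cos(A) = (b² + c² - a²)/(2bc) = 0.888432  →  A = 27.32°
cos(B) = (a² + c² - b²)/(2ac) = 0.683458  →  B = 46.89°
cos(C) = (a² + b² - c²)/(2ab) = -0.272134  →  C = 105.8°
Check: A + B + C = 180.0° ✓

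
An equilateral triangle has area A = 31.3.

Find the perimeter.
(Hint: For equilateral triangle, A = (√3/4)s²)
A = (√3/4)s²  →  s² = 4A/√3 = 4·31.3/√3 = 72.2843
s = 8.50201
Perimeter = 3s = 25.51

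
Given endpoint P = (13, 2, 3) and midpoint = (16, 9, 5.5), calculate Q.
Q = (2×16 - 13, 2×9 - 2, 2×5.5 - 3) = (19, 16, 8)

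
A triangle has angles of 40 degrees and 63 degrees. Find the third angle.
Sum of angles in a triangle = 180 degrees
Third angle = 180 - 40 - 63
Third angle = 77 degrees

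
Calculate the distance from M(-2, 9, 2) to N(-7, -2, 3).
d = √[(-5)² + (-11)² + (1)²] = √147 = 12.12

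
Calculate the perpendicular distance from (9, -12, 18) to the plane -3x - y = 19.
d = |(-3)(9) + (-1)(-12) + 0(18) - (19)| / √((-3)² + (-1)² + 0²) = 34/√10 = 10.75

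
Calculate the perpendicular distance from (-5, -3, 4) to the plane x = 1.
d = |1(-5) + 0(-3) + 0(4) - (1)| / √(1² + 0² + 0²) = 6/√1 = 6.0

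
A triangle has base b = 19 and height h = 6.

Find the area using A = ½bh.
A = ½·19·6 = 57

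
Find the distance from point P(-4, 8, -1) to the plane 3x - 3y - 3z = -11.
d = |3(-4) + (-3)(8) + (-3)(-1) - (-11)| / √(3² + (-3)² + (-3)²) = 22/√27 = 4.234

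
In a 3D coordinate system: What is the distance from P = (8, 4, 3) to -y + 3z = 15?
d = |0(8) + (-1)(4) + 3(3) - (15)| / √(0² + (-1)² + 3²) = 10/√10 = 3.162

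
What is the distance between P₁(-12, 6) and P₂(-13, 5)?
Using the distance formula: d = sqrt((x₂-x₁)² + (y₂-y₁)²)
dx = (-13) - (-12) = -1
dy = 5 - 6 = -1
d = sqrt((-1)² + (-1)²) = sqrt(1 + 1) = sqrt(2) = 1.41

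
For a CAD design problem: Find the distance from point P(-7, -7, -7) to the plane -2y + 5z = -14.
d = |0(-7) + (-2)(-7) + 5(-7) - (-14)| / √(0² + (-2)² + 5²) = 7/√29 = 1.3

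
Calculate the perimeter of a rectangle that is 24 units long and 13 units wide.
Perimeter = 2 * (length + width)
Perimeter = 2 * (24 + 13)
Perimeter = 2 * 37
Perimeter = 74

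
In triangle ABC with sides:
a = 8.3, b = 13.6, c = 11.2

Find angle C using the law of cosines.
cos(C) = (a² + b² - c²)/(2ab)
cos(C) = (8.3² + 13.6² - 11.2²)/(2·8.3·13.6) = 128.41/225.76 = 0.568790
C = arccos(0.568790) = 55.33°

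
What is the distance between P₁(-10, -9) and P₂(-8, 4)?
Using the distance formula: d = sqrt((x₂-x₁)² + (y₂-y₁)²)
dx = (-8) - (-10) = 2
dy = 4 - (-9) = 13
d = sqrt(2² + 13²) = sqrt(4 + 169) = sqrt(173) = 13.15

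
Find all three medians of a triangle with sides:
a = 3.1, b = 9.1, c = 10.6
Using m_x = ½√(2y² + 2z² - x²):
m_a = ½√(2·9.1² + 2·10.6² - 3.1²) = ½√380.73 = 9.756
m_b = ½√(2·3.1² + 2·10.6² - 9.1²) = ½√161.13 = 6.347
m_c = ½√(2·3.1² + 2·9.1² - 10.6²) = ½√72.48 = 4.257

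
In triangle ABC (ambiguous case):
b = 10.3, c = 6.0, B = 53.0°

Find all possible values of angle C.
sin(C)/c = sin(B)/b  →  sin(C) = c·sin(B)/b = 6.0·sin(53.0°)/10.3 = 0.465225
C₁ = arcsin(0.465225) = 27.72°,  C₂ = 180° - C₁ = 152.28°
Check C₂: A = 180° - 53.0° - 152.28° = -25.28° ≤ 0, rejected
C = 27.72° (one solution)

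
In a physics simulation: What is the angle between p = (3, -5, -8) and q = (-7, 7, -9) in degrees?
p·q = 16, |p|² = 98, |q|² = 179
cos θ = 16/√17542 ≈ 0.1208
θ ≈ 83.06°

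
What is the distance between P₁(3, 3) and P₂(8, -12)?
Using the distance formula: d = sqrt((x₂-x₁)² + (y₂-y₁)²)
dx = 8 - 3 = 5
dy = (-12) - 3 = -15
d = sqrt(5² + (-15)²) = sqrt(25 + 225) = sqrt(250) = 15.81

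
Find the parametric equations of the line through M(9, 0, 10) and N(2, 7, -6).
Direction vector d = N - M = (-7, 7, -16)
x = 9 - 7t, y = 0 + 7t, z = 10 - 16t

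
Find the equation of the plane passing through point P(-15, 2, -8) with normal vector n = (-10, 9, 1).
d = n·P = (-10)(-15) + (9)(2) + (1)(-8) = 160
Plane: -10x + 9y + z = 160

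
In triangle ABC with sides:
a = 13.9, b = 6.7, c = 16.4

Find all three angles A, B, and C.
By the law of cosines:
cos(A) = (b² + c² - a²)/(2bc) = 0.548963  →  A = 56.7°
cos(B) = (a² + c² - b²)/(2ac) = 0.915248  →  B = 23.76°
cos(C) = (a² + b² - c²)/(2ab) = -0.165682  →  C = 99.54°
Check: A + B + C = 180.0° ✓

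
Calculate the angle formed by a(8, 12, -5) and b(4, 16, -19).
a·b = 319, |a|² = 233, |b|² = 633
cos θ = 319/√147489 ≈ 0.8306
θ ≈ 33.84°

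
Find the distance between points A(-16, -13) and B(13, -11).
Using the distance formula: d = sqrt((x₂-x₁)² + (y₂-y₁)²)
dx = 13 - (-16) = 29
dy = (-11) - (-13) = 2
d = sqrt(29² + 2²) = sqrt(841 + 4) = sqrt(845) = 29.07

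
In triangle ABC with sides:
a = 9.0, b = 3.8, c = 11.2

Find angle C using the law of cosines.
cos(C) = (a² + b² - c²)/(2ab)
cos(C) = (9.0² + 3.8² - 11.2²)/(2·9.0·3.8) = -30/68.4 = -0.438596
C = arccos(-0.438596) = 116°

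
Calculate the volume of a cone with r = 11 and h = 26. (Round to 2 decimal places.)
Volume = (1/3) * pi * r² * h
Volume = (1/3) * pi * 11² * 26
Volume = (1/3) * pi * 121 * 26
Volume = (1/3) * pi * 3146
Volume = 3294.48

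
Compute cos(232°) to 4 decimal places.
cos(232 degrees) = -0.6157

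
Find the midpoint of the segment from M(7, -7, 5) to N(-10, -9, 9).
Midpoint = ((7-10)/2, (-7-9)/2, (5+9)/2) = (-1.5, -8, 7)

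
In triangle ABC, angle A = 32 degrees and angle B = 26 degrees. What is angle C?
Sum of angles in a triangle = 180 degrees
Third angle = 180 - 32 - 26
Third angle = 122 degrees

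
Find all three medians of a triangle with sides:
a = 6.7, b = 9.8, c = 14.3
Using m_x = ½√(2y² + 2z² - x²):
m_a = ½√(2·9.8² + 2·14.3² - 6.7²) = ½√556.17 = 11.79
m_b = ½√(2·6.7² + 2·14.3² - 9.8²) = ½√402.72 = 10.03
m_c = ½√(2·6.7² + 2·9.8² - 14.3²) = ½√77.37 = 4.398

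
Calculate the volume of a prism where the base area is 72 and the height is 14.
Volume = base area * height
Volume = 72 * 14
Volume = 1008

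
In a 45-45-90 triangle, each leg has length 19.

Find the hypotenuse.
Hypotenuse = 19√2 = 26.87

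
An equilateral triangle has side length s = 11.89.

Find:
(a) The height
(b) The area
(a) Height h = s·√3/2 = 11.89·√3/2 = 10.3
(b) Area = (√3/4)·s² = (√3/4)·11.89² = (√3/4)·141.372 = 61.22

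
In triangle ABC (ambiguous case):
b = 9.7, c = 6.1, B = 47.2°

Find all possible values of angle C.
sin(C)/c = sin(B)/b  →  sin(C) = c·sin(B)/b = 6.1·sin(47.2°)/9.7 = 0.461418
C₁ = arcsin(0.461418) = 27.48°,  C₂ = 180° - C₁ = 152.52°
Check C₂: A = 180° - 47.2° - 152.52° = -19.72° ≤ 0, rejected
C = 27.48° (one solution)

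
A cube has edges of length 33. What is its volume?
Volume = s³
Volume = 33³
Volume = 35937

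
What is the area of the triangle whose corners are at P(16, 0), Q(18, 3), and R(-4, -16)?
Using the coordinate formula: Area = (1/2)|x₁(y₂-y₃) + x₂(y₃-y₁) + x₃(y₁-y₂)|
Area = (1/2)|16(3-(-16)) + 18((-16)-0) + (-4)(0-3)|
Area = (1/2)|16*19 + 18*(-16) + (-4)*(-3)|
Area = (1/2)|304 + (-288) + 12|
Area = (1/2)*28 = 14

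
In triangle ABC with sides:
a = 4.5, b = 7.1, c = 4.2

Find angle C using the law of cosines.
cos(C) = (a² + b² - c²)/(2ab)
cos(C) = (4.5² + 7.1² - 4.2²)/(2·4.5·7.1) = 53.02/63.9 = 0.829734
C = arccos(0.829734) = 33.93°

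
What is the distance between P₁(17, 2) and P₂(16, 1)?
Using the distance formula: d = sqrt((x₂-x₁)² + (y₂-y₁)²)
dx = 16 - 17 = -1
dy = 1 - 2 = -1
d = sqrt((-1)² + (-1)²) = sqrt(1 + 1) = sqrt(2) = 1.41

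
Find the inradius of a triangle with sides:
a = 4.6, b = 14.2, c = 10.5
s = (a+b+c)/2 = (4.6+14.2+10.5)/2 = 14.65
Area = √(s(s-a)(s-b)(s-c)) = √(14.65·10.05·0.45·4.15) = 16.5818
r = Area/s = 16.5818/14.65 = 1.132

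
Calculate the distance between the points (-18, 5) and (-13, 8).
Using the distance formula: d = sqrt((x₂-x₁)² + (y₂-y₁)²)
dx = (-13) - (-18) = 5
dy = 8 - 5 = 3
d = sqrt(5² + 3²) = sqrt(25 + 9) = sqrt(34) = 5.83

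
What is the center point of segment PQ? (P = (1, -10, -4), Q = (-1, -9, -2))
Midpoint = ((1-1)/2, (-10-9)/2, (-4-2)/2) = (0, -9.5, -3)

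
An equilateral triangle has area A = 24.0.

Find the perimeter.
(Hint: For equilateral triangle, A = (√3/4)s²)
A = (√3/4)s²  →  s² = 4A/√3 = 4·24.0/√3 = 55.4256
s = 7.44484
Perimeter = 3s = 22.33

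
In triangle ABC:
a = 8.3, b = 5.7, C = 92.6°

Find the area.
Using A = ½ab·sin(C):
A = ½·8.3·5.7·sin(92.6°) = ½·47.31·0.998971 = 23.63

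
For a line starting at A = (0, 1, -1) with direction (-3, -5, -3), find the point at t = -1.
P(-1) = (0 + (-3)(-1), 1 + (-5)(-1), -1 + (-3)(-1)) = (3, 6, 2)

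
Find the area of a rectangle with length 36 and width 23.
Area = length * width
Area = 36 * 23
Area = 828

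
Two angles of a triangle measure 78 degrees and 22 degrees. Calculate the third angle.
Sum of angles in a triangle = 180 degrees
Third angle = 180 - 78 - 22
Third angle = 80 degrees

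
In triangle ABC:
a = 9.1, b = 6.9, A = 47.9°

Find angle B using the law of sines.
sin(B)/b = sin(A)/a
sin(B) = b·sin(A)/a = 6.9·sin(47.9°)/9.1 = 0.562597
B = arcsin(0.562597) = 34.24°  (b ≤ a, so B ≤ A and the acute solution is unique)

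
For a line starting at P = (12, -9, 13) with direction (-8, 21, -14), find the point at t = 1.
P(1) = (12 + (-8)(1), -9 + 21(1), 13 + (-14)(1)) = (4, 12, -1)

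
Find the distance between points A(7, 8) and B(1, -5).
Using the distance formula: d = sqrt((x₂-x₁)² + (y₂-y₁)²)
dx = 1 - 7 = -6
dy = (-5) - 8 = -13
d = sqrt((-6)² + (-13)²) = sqrt(36 + 169) = sqrt(205) = 14.32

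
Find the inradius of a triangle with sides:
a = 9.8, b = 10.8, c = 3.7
s = (a+b+c)/2 = (9.8+10.8+3.7)/2 = 12.15
Area = √(s(s-a)(s-b)(s-c)) = √(12.15·2.35·1.35·8.45) = 18.0475
r = Area/s = 18.0475/12.15 = 1.485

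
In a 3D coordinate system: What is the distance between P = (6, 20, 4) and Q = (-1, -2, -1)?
d = √[(-7)² + (-22)² + (-5)²] = √558 = 23.62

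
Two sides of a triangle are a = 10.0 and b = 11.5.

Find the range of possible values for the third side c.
By the triangle inequality: |a - b| < c < a + b
|10.0 - 11.5| < c < 10.0 + 11.5
1.5 < c < 21.5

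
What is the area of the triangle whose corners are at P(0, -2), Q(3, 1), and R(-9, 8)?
Using the coordinate formula: Area = (1/2)|x₁(y₂-y₃) + x₂(y₃-y₁) + x₃(y₁-y₂)|
Area = (1/2)|0(1-8) + 3(8-(-2)) + (-9)((-2)-1)|
Area = (1/2)|0*(-7) + 3*10 + (-9)*(-3)|
Area = (1/2)|0 + 30 + 27|
Area = (1/2)*57 = 28.50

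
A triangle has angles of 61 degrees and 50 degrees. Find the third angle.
Sum of angles in a triangle = 180 degrees
Third angle = 180 - 61 - 50
Third angle = 69 degrees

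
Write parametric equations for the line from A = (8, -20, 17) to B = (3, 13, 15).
Direction vector d = B - A = (-5, 33, -2)
x = 8 - 5t, y = -20 + 33t, z = 17 - 2t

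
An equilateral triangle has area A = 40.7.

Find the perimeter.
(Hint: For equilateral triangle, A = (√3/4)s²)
A = (√3/4)s²  →  s² = 4A/√3 = 4·40.7/√3 = 93.9926
s = 9.69498
Perimeter = 3s = 29.08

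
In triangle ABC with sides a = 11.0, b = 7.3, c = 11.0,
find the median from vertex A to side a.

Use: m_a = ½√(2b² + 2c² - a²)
m_a = ½√(2·7.3² + 2·11.0² - 11.0²)
m_a = ½√(106.58 + 242 - 121) = ½√227.58 = 7.543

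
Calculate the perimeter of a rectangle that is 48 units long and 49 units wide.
Perimeter = 2 * (length + width)
Perimeter = 2 * (48 + 49)
Perimeter = 2 * 97
Perimeter = 194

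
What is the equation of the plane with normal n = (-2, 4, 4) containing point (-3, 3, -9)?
d = n·P = (-2)(-3) + (4)(3) + (4)(-9) = -18
Plane: -2x + 4y + 4z = -18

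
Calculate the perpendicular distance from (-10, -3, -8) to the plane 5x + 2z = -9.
d = |5(-10) + 0(-3) + 2(-8) - (-9)| / √(5² + 0² + 2²) = 57/√29 = 10.58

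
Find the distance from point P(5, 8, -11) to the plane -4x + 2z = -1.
d = |(-4)(5) + 0(8) + 2(-11) - (-1)| / √((-4)² + 0² + 2²) = 41/√20 = 9.168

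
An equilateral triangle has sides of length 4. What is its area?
Area = (sqrt(3)/4) * s²
Area = (sqrt(3)/4) * 4²
Area = (sqrt(3)/4) * 16
Area = 6.93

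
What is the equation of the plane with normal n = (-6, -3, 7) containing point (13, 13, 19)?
d = n·P = (-6)(13) + (-3)(13) + (7)(19) = 16
Plane: -6x - 3y + 7z = 16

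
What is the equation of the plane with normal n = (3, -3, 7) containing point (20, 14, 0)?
d = n·P = (3)(20) + (-3)(14) + (7)(0) = 18
Plane: 3x - 3y + 7z = 18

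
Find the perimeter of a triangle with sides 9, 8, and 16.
Perimeter = sum of all sides
Perimeter = 9 + 8 + 16
Perimeter = 33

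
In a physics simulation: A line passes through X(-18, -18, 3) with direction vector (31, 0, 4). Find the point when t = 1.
P(1) = (-18 + 31(1), -18 + 0(1), 3 + 4(1)) = (13, -18, 7)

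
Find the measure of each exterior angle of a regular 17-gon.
Exterior angle of a regular n-gon = 360/n
Exterior angle = 360/17
Exterior angle = 21.18 degrees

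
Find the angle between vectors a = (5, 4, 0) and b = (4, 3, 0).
a·b = 32, |a|² = 41, |b|² = 25
cos θ = 32/√1025 ≈ 0.9995
θ ≈ 1.79°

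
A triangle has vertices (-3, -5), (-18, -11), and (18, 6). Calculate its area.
Using the coordinate formula: Area = (1/2)|x₁(y₂-y₃) + x₂(y₃-y₁) + x₃(y₁-y₂)|
Area = (1/2)|(-3)((-11)-6) + (-18)(6-(-5)) + 18((-5)-(-11))|
Area = (1/2)|(-3)*(-17) + (-18)*11 + 18*6|
Area = (1/2)|51 + (-198) + 108|
Area = (1/2)*39 = 19.50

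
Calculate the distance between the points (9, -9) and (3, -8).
Using the distance formula: d = sqrt((x₂-x₁)² + (y₂-y₁)²)
dx = 3 - 9 = -6
dy = (-8) - (-9) = 1
d = sqrt((-6)² + 1²) = sqrt(36 + 1) = sqrt(37) = 6.08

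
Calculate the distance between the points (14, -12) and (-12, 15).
Using the distance formula: d = sqrt((x₂-x₁)² + (y₂-y₁)²)
dx = (-12) - 14 = -26
dy = 15 - (-12) = 27
d = sqrt((-26)² + 27²) = sqrt(676 + 729) = sqrt(1405) = 37.48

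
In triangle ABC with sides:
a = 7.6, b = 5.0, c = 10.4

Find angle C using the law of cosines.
cos(C) = (a² + b² - c²)/(2ab)
cos(C) = (7.6² + 5.0² - 10.4²)/(2·7.6·5.0) = -25.4/76 = -0.334211
C = arccos(-0.334211) = 109.5°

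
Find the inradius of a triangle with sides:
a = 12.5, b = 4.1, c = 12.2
s = (a+b+c)/2 = (12.5+4.1+12.2)/2 = 14.4
Area = √(s(s-a)(s-b)(s-c)) = √(14.4·1.9·10.3·2.2) = 24.8993
r = Area/s = 24.8993/14.4 = 1.729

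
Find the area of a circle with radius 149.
Area = pi * r²
Area = pi * 149²
Area = pi * 22201
Area = 69746.50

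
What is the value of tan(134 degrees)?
tan(134 degrees) = -1.0355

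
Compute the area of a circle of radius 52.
Area = pi * r²
Area = pi * 52²
Area = pi * 2704
Area = 8494.87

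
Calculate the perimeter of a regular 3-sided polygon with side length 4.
Perimeter = number of sides * side length
Perimeter = 3 * 4
Perimeter = 12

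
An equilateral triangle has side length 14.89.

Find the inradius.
For an equilateral triangle, r = s/(2√3) where s is the side.
r = 14.89/(2√3) = 14.89/3.464102 = 4.298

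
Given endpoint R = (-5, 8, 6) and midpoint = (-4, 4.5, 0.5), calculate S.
S = (2×(-4) - (-5), 2×4.5 - 8, 2×0.5 - 6) = (-3, 1, -5)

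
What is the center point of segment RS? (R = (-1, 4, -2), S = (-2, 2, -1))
Midpoint = ((-1-2)/2, (4+2)/2, (-2-1)/2) = (-1.5, 3, -1.5)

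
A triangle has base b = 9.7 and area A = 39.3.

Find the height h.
A = ½bh  →  h = 2A/b
h = 2·39.3/9.7 = 8.103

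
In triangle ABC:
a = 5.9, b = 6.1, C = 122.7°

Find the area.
Using A = ½ab·sin(C):
A = ½·5.9·6.1·sin(122.7°) = ½·35.99·0.841511 = 15.14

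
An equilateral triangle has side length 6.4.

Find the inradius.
For an equilateral triangle, r = s/(2√3) where s is the side.
r = 6.4/(2√3) = 6.4/3.464102 = 1.848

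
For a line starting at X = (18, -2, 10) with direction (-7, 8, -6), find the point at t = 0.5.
P(0.5) = (18 + (-7)(0.5), -2 + 8(0.5), 10 + (-6)(0.5)) = (14.5, 2, 7)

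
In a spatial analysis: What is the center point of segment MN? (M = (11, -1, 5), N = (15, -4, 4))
Midpoint = ((11+15)/2, (-1-4)/2, (5+4)/2) = (13, -2.5, 4.5)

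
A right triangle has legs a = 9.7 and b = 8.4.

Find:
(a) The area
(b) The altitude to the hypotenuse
(a) Area = ½ab = ½·9.7·8.4 = 40.74
(b) Hypotenuse c = √(9.7² + 8.4²) = √164.65 = 12.8316
    Area = ½·c·h_c  →  h_c = 2·Area/c = 2·40.74/12.8316 = 6.35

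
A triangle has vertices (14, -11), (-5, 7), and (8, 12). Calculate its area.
Using the coordinate formula: Area = (1/2)|x₁(y₂-y₃) + x₂(y₃-y₁) + x₃(y₁-y₂)|
Area = (1/2)|14(7-12) + (-5)(12-(-11)) + 8((-11)-7)|
Area = (1/2)|14*(-5) + (-5)*23 + 8*(-18)|
Area = (1/2)|(-70) + (-115) + (-144)|
Area = (1/2)*329 = 164.50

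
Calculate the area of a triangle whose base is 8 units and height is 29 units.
Area = (1/2) * base * height
Area = (1/2) * 8 * 29
Area = 116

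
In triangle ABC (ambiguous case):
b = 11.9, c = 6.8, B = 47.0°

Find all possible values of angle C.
sin(C)/c = sin(B)/b  →  sin(C) = c·sin(B)/b = 6.8·sin(47.0°)/11.9 = 0.417916
C₁ = arcsin(0.417916) = 24.7°,  C₂ = 180° - C₁ = 155.3°
Check C₂: A = 180° - 47.0° - 155.3° = -22.3° ≤ 0, rejected
C = 24.7° (one solution)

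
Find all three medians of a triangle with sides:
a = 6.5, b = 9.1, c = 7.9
Using m_x = ½√(2y² + 2z² - x²):
m_a = ½√(2·9.1² + 2·7.9² - 6.5²) = ½√248.19 = 7.877
m_b = ½√(2·6.5² + 2·7.9² - 9.1²) = ½√126.51 = 5.624
m_c = ½√(2·6.5² + 2·9.1² - 7.9²) = ½√187.71 = 6.85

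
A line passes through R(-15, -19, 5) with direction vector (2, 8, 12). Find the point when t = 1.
P(1) = (-15 + 2(1), -19 + 8(1), 5 + 12(1)) = (-13, -11, 17)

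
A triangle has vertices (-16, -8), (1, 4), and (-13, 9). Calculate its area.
Using the coordinate formula: Area = (1/2)|x₁(y₂-y₃) + x₂(y₃-y₁) + x₃(y₁-y₂)|
Area = (1/2)|(-16)(4-9) + 1(9-(-8)) + (-13)((-8)-4)|
Area = (1/2)|(-16)*(-5) + 1*17 + (-13)*(-12)|
Area = (1/2)|80 + 17 + 156|
Area = (1/2)*253 = 126.50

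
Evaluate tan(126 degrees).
tan(126 degrees) = -1.3764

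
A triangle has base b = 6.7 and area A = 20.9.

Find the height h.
A = ½bh  →  h = 2A/b
h = 2·20.9/6.7 = 6.239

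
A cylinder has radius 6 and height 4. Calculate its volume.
Volume = pi * r² * h
Volume = pi * 6² * 4
Volume = pi * 36 * 4
Volume = pi * 144
Volume = 452.39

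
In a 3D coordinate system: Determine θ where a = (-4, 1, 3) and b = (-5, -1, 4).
a·b = 31, |a|² = 26, |b|² = 42
cos θ = 31/√1092 ≈ 0.9381
θ ≈ 20.26°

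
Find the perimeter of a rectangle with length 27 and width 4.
Perimeter = 2 * (length + width)
Perimeter = 2 * (27 + 4)
Perimeter = 2 * 31
Perimeter = 62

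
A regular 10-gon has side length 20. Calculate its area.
For a regular 10-gon with side length s = 20:
Apothem a = s / (2*tan(pi/10)) = 20 / (2*tan(pi/10)) ≈ 30.7768
Perimeter P = 10 * 20 = 200
Area = (1/2) * P * a = (1/2) * 200 * 30.7768 = 3077.68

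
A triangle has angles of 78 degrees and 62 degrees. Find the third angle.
Sum of angles in a triangle = 180 degrees
Third angle = 180 - 78 - 62
Third angle = 40 degrees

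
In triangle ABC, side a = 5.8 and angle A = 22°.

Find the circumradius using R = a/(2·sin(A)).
R = a/(2·sin(A)) = 5.8/(2·sin(22°))
R = 5.8/(2·0.374607) = 5.8/0.749213 = 7.741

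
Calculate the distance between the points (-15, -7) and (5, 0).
Using the distance formula: d = sqrt((x₂-x₁)² + (y₂-y₁)²)
dx = 5 - (-15) = 20
dy = 0 - (-7) = 7
d = sqrt(20² + 7²) = sqrt(400 + 49) = sqrt(449) = 21.19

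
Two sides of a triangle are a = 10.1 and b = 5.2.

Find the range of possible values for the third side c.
By the triangle inequality: |a - b| < c < a + b
|10.1 - 5.2| < c < 10.1 + 5.2
4.9 < c < 15.3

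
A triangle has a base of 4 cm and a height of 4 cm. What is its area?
Area = (1/2) * base * height
Area = (1/2) * 4 * 4
Area = 8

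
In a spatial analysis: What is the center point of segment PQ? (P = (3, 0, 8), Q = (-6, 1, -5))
Midpoint = ((3-6)/2, (0+1)/2, (8-5)/2) = (-1.5, 0.5, 1.5)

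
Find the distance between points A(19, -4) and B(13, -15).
Using the distance formula: d = sqrt((x₂-x₁)² + (y₂-y₁)²)
dx = 13 - 19 = -6
dy = (-15) - (-4) = -11
d = sqrt((-6)² + (-11)²) = sqrt(36 + 121) = sqrt(157) = 12.53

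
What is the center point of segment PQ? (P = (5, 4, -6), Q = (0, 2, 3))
Midpoint = ((5+0)/2, (4+2)/2, (-6+3)/2) = (2.5, 3, -1.5)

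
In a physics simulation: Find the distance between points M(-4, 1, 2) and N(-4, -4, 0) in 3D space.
d = √[(0)² + (-5)² + (-2)²] = √29 = 5.385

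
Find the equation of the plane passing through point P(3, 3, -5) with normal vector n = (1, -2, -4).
d = n·P = (1)(3) + (-2)(3) + (-4)(-5) = 17
Plane: x - 2y - 4z = 17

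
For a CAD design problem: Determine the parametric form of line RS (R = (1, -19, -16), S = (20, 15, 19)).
Direction vector d = S - R = (19, 34, 35)
x = 1 + 19t, y = -19 + 34t, z = -16 + 35t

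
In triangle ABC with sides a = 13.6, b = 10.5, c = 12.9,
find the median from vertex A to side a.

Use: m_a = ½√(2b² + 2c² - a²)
m_a = ½√(2·10.5² + 2·12.9² - 13.6²)
m_a = ½√(220.5 + 332.82 - 184.96) = ½√368.36 = 9.596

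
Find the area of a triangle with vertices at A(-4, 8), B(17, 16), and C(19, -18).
Using the coordinate formula: Area = (1/2)|x₁(y₂-y₃) + x₂(y₃-y₁) + x₃(y₁-y₂)|
Area = (1/2)|(-4)(16-(-18)) + 17((-18)-8) + 19(8-16)|
Area = (1/2)|(-4)*34 + 17*(-26) + 19*(-8)|
Area = (1/2)|(-136) + (-442) + (-152)|
Area = (1/2)*730 = 365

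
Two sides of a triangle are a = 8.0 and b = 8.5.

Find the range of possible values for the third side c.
By the triangle inequality: |a - b| < c < a + b
|8.0 - 8.5| < c < 8.0 + 8.5
0.5 < c < 16.5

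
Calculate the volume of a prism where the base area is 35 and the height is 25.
Volume = base area * height
Volume = 35 * 25
Volume = 875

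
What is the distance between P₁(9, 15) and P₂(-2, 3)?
Using the distance formula: d = sqrt((x₂-x₁)² + (y₂-y₁)²)
dx = (-2) - 9 = -11
dy = 3 - 15 = -12
d = sqrt((-11)² + (-12)²) = sqrt(121 + 144) = sqrt(265) = 16.28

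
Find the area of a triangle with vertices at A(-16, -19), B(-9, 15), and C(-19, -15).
Using the coordinate formula: Area = (1/2)|x₁(y₂-y₃) + x₂(y₃-y₁) + x₃(y₁-y₂)|
Area = (1/2)|(-16)(15-(-15)) + (-9)((-15)-(-19)) + (-19)((-19)-15)|
Area = (1/2)|(-16)*30 + (-9)*4 + (-19)*(-34)|
Area = (1/2)|(-480) + (-36) + 646|
Area = (1/2)*130 = 65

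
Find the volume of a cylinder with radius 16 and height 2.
Volume = pi * r² * h
Volume = pi * 16² * 2
Volume = pi * 256 * 2
Volume = pi * 512
Volume = 1608.50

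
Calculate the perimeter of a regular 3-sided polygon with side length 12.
Perimeter = number of sides * side length
Perimeter = 3 * 12
Perimeter = 36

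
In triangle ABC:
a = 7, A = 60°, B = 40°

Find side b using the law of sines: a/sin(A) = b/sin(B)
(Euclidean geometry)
b = a·sin(B)/sin(A) = 7·sin(40°)/sin(60°)
b = 7·0.642788/0.866025 = 5.196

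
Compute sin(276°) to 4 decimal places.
sin(276 degrees) = -0.9945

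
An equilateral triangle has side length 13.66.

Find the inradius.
For an equilateral triangle, r = s/(2√3) where s is the side.
r = 13.66/(2√3) = 13.66/3.464102 = 3.943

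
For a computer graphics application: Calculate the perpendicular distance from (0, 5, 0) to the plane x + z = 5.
d = |1(0) + 0(5) + 1(0) - (5)| / √(1² + 0² + 1²) = 5/√2 = 3.536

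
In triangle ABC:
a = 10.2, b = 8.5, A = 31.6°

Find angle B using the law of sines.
sin(B)/b = sin(A)/a
sin(B) = b·sin(A)/a = 8.5·sin(31.6°)/10.2 = 0.436655
B = arcsin(0.436655) = 25.89°  (b ≤ a, so B ≤ A and the acute solution is unique)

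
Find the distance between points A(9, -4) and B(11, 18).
Using the distance formula: d = sqrt((x₂-x₁)² + (y₂-y₁)²)
dx = 11 - 9 = 2
dy = 18 - (-4) = 22
d = sqrt(2² + 22²) = sqrt(4 + 484) = sqrt(488) = 22.09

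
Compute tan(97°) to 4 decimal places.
tan(97 degrees) = -8.1443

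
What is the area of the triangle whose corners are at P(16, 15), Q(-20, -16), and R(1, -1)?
Using the coordinate formula: Area = (1/2)|x₁(y₂-y₃) + x₂(y₃-y₁) + x₃(y₁-y₂)|
Area = (1/2)|16((-16)-(-1)) + (-20)((-1)-15) + 1(15-(-16))|
Area = (1/2)|16*(-15) + (-20)*(-16) + 1*31|
Area = (1/2)|(-240) + 320 + 31|
Area = (1/2)*111 = 55.50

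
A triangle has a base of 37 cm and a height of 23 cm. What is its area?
Area = (1/2) * base * height
Area = (1/2) * 37 * 23
Area = 425.50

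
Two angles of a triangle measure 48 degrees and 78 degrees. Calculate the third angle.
Sum of angles in a triangle = 180 degrees
Third angle = 180 - 48 - 78
Third angle = 54 degrees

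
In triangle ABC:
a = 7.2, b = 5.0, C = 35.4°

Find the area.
Using A = ½ab·sin(C):
A = ½·7.2·5.0·sin(35.4°) = ½·36·0.579281 = 10.43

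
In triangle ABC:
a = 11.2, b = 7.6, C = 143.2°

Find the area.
Using A = ½ab·sin(C):
A = ½·11.2·7.6·sin(143.2°) = ½·85.12·0.599024 = 25.49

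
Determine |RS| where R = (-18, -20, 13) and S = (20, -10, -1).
d = √[(38)² + (10)² + (-14)²] = √1740 = 41.71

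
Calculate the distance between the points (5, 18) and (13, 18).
Using the distance formula: d = sqrt((x₂-x₁)² + (y₂-y₁)²)
dx = 13 - 5 = 8
dy = 18 - 18 = 0
d = sqrt(8² + 0²) = sqrt(64 + 0) = sqrt(64) = 8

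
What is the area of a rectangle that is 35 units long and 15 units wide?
Area = length * width
Area = 35 * 15
Area = 525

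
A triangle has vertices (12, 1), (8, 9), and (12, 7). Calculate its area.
Using the coordinate formula: Area = (1/2)|x₁(y₂-y₃) + x₂(y₃-y₁) + x₃(y₁-y₂)|
Area = (1/2)|12(9-7) + 8(7-1) + 12(1-9)|
Area = (1/2)|12*2 + 8*6 + 12*(-8)|
Area = (1/2)|24 + 48 + (-96)|
Area = (1/2)*24 = 12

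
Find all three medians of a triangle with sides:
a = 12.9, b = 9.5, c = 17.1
Using m_x = ½√(2y² + 2z² - x²):
m_a = ½√(2·9.5² + 2·17.1² - 12.9²) = ½√598.91 = 12.24
m_b = ½√(2·12.9² + 2·17.1² - 9.5²) = ½√827.39 = 14.38
m_c = ½√(2·12.9² + 2·9.5² - 17.1²) = ½√220.91 = 7.432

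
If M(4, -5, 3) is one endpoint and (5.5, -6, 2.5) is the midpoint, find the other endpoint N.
N = (2×5.5 - 4, 2×(-6) - (-5), 2×2.5 - 3) = (7, -7, 2)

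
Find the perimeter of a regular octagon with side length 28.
Perimeter = number of sides * side length
Perimeter = 8 * 28
Perimeter = 224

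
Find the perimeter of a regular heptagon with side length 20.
Perimeter = number of sides * side length
Perimeter = 7 * 20
Perimeter = 140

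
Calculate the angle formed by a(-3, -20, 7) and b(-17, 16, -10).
a·b = -339, |a|² = 458, |b|² = 645
cos θ = -339/√295410 ≈ -0.6237
θ ≈ 128.6°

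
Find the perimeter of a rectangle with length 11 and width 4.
Perimeter = 2 * (length + width)
Perimeter = 2 * (11 + 4)
Perimeter = 2 * 15
Perimeter = 30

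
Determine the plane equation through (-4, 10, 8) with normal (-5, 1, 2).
d = n·P = (-5)(-4) + (1)(10) + (2)(8) = 46
Plane: -5x + y + 2z = 46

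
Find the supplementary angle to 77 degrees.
Supplementary angles sum to 180 degrees.
Other angle = 180 - 77
Other angle = 103 degrees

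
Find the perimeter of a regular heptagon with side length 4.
Perimeter = number of sides * side length
Perimeter = 7 * 4
Perimeter = 28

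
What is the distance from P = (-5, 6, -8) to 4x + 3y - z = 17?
d = |4(-5) + 3(6) + (-1)(-8) - (17)| / √(4² + 3² + (-1)²) = 11/√26 = 2.157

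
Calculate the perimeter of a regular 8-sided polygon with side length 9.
Perimeter = number of sides * side length
Perimeter = 8 * 9
Perimeter = 72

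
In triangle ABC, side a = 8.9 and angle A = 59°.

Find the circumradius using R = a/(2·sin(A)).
R = a/(2·sin(A)) = 8.9/(2·sin(59°))
R = 8.9/(2·0.857167) = 8.9/1.714335 = 5.192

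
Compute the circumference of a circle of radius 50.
Circumference = 2 * pi * r
Circumference = 2 * pi * 50
Circumference = 314.16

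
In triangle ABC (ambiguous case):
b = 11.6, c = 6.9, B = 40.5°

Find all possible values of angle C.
sin(C)/c = sin(B)/b  →  sin(C) = c·sin(B)/b = 6.9·sin(40.5°)/11.6 = 0.386310
C₁ = arcsin(0.386310) = 22.73°,  C₂ = 180° - C₁ = 157.27°
Check C₂: A = 180° - 40.5° - 157.27° = -17.77° ≤ 0, rejected
C = 22.73° (one solution)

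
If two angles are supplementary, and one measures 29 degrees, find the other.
Supplementary angles sum to 180 degrees.
Other angle = 180 - 29
Other angle = 151 degrees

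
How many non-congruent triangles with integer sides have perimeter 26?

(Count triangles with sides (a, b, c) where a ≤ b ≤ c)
With a ≤ b ≤ c and a + b + c = 26, the triangle inequality a + b > c gives c < 26/2, so c ≤ 12.
Iterate a from 1 to ⌊p/3⌋ = 8; for each a, b ranges from a to ⌊(p−a)/2⌋ with c = p − a − b, keeping only c ≥ b.
Triples: (2, 12, 12), (3, 11, 12), (4, 10, 12), …
Count = 14 triangles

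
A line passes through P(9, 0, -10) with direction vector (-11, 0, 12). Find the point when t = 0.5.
P(0.5) = (9 + (-11)(0.5), 0 + 0(0.5), -10 + 12(0.5)) = (3.5, 0, -4)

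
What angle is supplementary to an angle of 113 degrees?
Supplementary angles sum to 180 degrees.
Other angle = 180 - 113
Other angle = 67 degrees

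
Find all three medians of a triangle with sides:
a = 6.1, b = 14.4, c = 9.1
Using m_x = ½√(2y² + 2z² - x²):
m_a = ½√(2·14.4² + 2·9.1² - 6.1²) = ½√543.13 = 11.65
m_b = ½√(2·6.1² + 2·9.1² - 14.4²) = ½√32.68 = 2.858
m_c = ½√(2·6.1² + 2·14.4² - 9.1²) = ½√406.33 = 10.08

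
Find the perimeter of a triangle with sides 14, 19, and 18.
Perimeter = sum of all sides
Perimeter = 14 + 19 + 18
Perimeter = 51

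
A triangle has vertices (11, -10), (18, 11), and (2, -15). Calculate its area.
Using the coordinate formula: Area = (1/2)|x₁(y₂-y₃) + x₂(y₃-y₁) + x₃(y₁-y₂)|
Area = (1/2)|11(11-(-15)) + 18((-15)-(-10)) + 2((-10)-11)|
Area = (1/2)|11*26 + 18*(-5) + 2*(-21)|
Area = (1/2)|286 + (-90) + (-42)|
Area = (1/2)*154 = 77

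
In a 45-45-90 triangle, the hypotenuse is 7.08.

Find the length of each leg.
In a 45-45-90 triangle, hypotenuse = leg·√2  →  leg = hypotenuse/√2
leg = 7.08/√2 = 5.006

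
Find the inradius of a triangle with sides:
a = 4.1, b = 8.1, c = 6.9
s = (a+b+c)/2 = (4.1+8.1+6.9)/2 = 9.55
Area = √(s(s-a)(s-b)(s-c)) = √(9.55·5.45·1.45·2.65) = 14.1419
r = Area/s = 14.1419/9.55 = 1.481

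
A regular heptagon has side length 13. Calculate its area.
For a regular 7-gon with side length s = 13:
Apothem a = s / (2*tan(pi/7)) = 13 / (2*tan(pi/7)) ≈ 13.4974
Perimeter P = 7 * 13 = 91
Area = (1/2) * P * a = (1/2) * 91 * 13.4974 = 614.13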